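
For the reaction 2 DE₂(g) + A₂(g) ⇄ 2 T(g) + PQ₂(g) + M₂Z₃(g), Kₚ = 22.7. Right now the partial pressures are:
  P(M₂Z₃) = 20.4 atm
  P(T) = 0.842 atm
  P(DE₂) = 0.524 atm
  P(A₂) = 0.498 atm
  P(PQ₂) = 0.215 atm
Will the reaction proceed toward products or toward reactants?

Qₚ = P(T)²·P(PQ₂)·P(M₂Z₃) / (P(DE₂)²·P(A₂)) = (0.842)²·(0.215)·(20.4) / ((0.524)²·(0.498)) = 22.7
Qₚ = 22.7 = Kₚ, so the system is already at equilibrium.

at equilibrium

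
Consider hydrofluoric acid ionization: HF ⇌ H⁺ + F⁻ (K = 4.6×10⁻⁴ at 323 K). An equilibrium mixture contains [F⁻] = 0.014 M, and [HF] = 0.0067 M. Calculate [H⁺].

[H⁺] = 2.2×10⁻⁴ M

At equilibrium, K = [H⁺]·[F⁻] / [HF] = 4.6×10⁻⁴.
([H⁺])·(0.014) / (0.0067) = 4.6×10⁻⁴
[H⁺] = 2.20×10⁻⁴ = 2.2×10⁻⁴ M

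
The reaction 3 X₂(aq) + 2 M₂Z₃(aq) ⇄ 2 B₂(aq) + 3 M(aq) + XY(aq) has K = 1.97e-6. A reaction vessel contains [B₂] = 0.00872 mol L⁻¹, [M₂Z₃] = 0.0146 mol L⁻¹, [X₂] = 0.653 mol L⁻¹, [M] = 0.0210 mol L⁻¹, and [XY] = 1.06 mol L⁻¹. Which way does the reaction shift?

Q = [B₂]²·[M]³·[XY] / ([X₂]³·[M₂Z₃]²) = (0.00872)²·(0.0210)³·(1.06) / ((0.653)³·(0.0146)²) = 1.26e-5
Q = 1.26e-5 > K = 1.97e-6, so the reverse reaction proceeds.

reverse (toward reactants)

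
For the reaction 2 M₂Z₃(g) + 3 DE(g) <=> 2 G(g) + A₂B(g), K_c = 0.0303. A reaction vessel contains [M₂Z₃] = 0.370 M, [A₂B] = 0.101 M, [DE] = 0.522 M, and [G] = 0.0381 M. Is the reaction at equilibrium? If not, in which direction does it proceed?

in the forward direction

Q_c = [G]²·[A₂B] / ([M₂Z₃]²·[DE]³) = (0.0381)²·(0.101) / ((0.370)²·(0.522)³) = 0.00753
Q_c = 0.00753 < K_c = 0.0303, so the forward reaction proceeds.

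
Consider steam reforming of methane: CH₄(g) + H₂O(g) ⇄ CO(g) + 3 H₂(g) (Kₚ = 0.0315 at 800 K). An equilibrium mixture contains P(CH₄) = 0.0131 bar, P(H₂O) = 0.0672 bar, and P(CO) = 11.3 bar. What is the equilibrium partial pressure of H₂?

P(H₂) = 0.0135 bar

At equilibrium, Kₚ = P(CO)·P(H₂)³ / (P(CH₄)·P(H₂O)) = 0.0315.
(11.3)·(P(H₂))³ / ((0.0131)·(0.0672)) = 0.0315
P(H₂)³ = 2.45e-6 ⇒ P(H₂) = 0.0135 bar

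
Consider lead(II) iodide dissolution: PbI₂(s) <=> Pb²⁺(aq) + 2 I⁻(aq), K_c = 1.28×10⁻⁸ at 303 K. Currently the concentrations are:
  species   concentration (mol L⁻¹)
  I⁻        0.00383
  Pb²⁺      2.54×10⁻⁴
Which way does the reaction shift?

(PbI₂ is a pure solid — omitted from Q_c.)
Q_c = [Pb²⁺]·[I⁻]² = (2.54×10⁻⁴)·(0.00383)² = 3.73×10⁻⁹
Q_c = 3.73×10⁻⁹ < K_c = 1.28×10⁻⁸, so the forward reaction proceeds.

forward (toward products)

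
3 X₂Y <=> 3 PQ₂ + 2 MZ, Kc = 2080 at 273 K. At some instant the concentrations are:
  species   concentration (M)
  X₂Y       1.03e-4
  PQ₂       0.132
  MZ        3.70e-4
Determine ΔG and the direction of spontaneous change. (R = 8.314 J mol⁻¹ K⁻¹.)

ΔG = -4.49 kJ/mol; the forward reaction is spontaneous

Qc = [PQ₂]³·[MZ]² / [X₂Y]³ = (0.132)³·(3.70e-4)² / (1.03e-4)³ = 288
ΔG = RT ln(Qc/Kc) = (8.314 J mol⁻¹ K⁻¹)(273 K) × ln(288/2080)
   = (2.270 kJ/mol)(-1.977) = -4.49 kJ/mol
ΔG < 0, so the forward reaction is spontaneous (proceeds forward).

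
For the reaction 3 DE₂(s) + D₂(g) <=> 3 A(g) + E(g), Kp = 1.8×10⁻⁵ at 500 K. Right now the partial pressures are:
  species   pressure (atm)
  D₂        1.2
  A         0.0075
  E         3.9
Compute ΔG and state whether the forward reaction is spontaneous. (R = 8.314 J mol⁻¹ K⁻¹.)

(DE₂ is a pure solid — omitted from Qp.)
Qp = P(A)³·P(E) / P(D₂) = (0.0075)³·(3.9) / (1.2) = 1.37×10⁻⁶
ΔG = RT ln(Qp/Kp) = (8.314 J mol⁻¹ K⁻¹)(500 K) × ln(1.37×10⁻⁶/1.8×10⁻⁵)
   = (4.157 kJ/mol)(-2.576) = -10.7 kJ/mol
ΔG < 0, so the forward reaction is spontaneous (proceeds forward).

ΔG = -10.7 kJ/mol; the forward reaction is spontaneous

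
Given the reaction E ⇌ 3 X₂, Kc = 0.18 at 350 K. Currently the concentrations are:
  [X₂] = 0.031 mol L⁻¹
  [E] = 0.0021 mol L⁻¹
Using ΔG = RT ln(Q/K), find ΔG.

Qc = [X₂]³ / [E] = (0.031)³ / (0.0021) = 0.0142
ΔG = RT ln(Qc/Kc) = (8.314 J mol⁻¹ K⁻¹)(350 K) × ln(0.0142/0.18)
   = (2.910 kJ/mol)(-2.540) = -7.39 kJ/mol
ΔG < 0, so the forward reaction is spontaneous (proceeds forward).

ΔG = -7.39 kJ/mol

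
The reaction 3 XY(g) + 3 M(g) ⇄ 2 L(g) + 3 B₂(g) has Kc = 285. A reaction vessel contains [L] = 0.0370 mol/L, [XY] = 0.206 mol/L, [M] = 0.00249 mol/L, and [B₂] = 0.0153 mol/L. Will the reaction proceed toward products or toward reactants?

forward (toward products)

Qc = [L]²·[B₂]³ / ([XY]³·[M]³) = (0.0370)²·(0.0153)³ / ((0.206)³·(0.00249)³) = 36.3
Qc = 36.3 < Kc = 285, so the forward reaction proceeds.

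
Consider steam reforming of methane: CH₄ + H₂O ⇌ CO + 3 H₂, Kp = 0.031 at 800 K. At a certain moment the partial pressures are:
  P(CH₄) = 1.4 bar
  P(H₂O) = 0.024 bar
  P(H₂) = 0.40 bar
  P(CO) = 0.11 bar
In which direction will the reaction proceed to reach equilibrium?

Qp = P(CO)·P(H₂)³ / (P(CH₄)·P(H₂O)) = (0.11)·(0.40)³ / ((1.4)·(0.024)) = 0.21
Qp = 0.21 > Kp = 0.031, so the reverse reaction proceeds.

toward reactants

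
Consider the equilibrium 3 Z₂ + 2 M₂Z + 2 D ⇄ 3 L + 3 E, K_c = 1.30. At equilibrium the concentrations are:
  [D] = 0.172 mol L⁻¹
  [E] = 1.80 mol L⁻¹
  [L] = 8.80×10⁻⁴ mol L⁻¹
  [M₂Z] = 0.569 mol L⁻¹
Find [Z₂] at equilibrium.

At equilibrium, K_c = [L]³·[E]³ / ([Z₂]³·[M₂Z]²·[D]²) = 1.30.
(8.80×10⁻⁴)³·(1.80)³ / (([Z₂])³·(0.569)²·(0.172)²) = 1.30
[Z₂]³ = 3.19×10⁻⁷ ⇒ [Z₂] = 0.00683 mol L⁻¹

[Z₂] = 0.00683 mol L⁻¹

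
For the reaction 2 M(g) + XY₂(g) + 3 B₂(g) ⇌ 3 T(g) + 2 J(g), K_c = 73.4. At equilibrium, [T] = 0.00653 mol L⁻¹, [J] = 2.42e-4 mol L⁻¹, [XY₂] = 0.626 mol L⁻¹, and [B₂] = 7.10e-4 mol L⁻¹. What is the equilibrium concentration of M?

At equilibrium, K_c = [T]³·[J]² / ([M]²·[XY₂]·[B₂]³) = 73.4.
(0.00653)³·(2.42e-4)² / (([M])²·(0.626)·(7.10e-4)³) = 73.4
[M]² = 9.92e-7 ⇒ [M] = 9.96e-4 mol L⁻¹

[M] = 9.96e-4 mol L⁻¹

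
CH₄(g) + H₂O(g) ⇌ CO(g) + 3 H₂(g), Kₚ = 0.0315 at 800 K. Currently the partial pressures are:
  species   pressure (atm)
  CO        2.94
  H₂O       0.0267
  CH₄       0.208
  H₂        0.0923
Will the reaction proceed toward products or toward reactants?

Qₚ = P(CO)·P(H₂)³ / (P(CH₄)·P(H₂O)) = (2.94)·(0.0923)³ / ((0.208)·(0.0267)) = 0.416
Qₚ = 0.416 > Kₚ = 0.0315, so the reverse reaction proceeds.

to the left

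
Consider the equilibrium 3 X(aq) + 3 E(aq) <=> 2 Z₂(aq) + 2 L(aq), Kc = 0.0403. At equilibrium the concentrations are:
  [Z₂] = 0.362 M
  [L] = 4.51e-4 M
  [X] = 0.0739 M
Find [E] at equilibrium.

[E] = 0.118 M

At equilibrium, Kc = [Z₂]²·[L]² / ([X]³·[E]³) = 0.0403.
(0.362)²·(4.51e-4)² / ((0.0739)³·([E])³) = 0.0403
[E]³ = 0.00164 ⇒ [E] = 0.118 M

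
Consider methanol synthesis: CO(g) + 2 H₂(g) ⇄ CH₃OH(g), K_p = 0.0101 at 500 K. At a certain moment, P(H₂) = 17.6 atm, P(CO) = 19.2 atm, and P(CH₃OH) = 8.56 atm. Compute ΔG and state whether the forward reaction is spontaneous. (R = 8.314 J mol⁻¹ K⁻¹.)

Q_p = P(CH₃OH) / (P(CO)·P(H₂)²) = (8.56) / ((19.2)·(17.6)²) = 0.00144
ΔG = RT ln(Q_p/K_p) = (8.314 J mol⁻¹ K⁻¹)(500 K) × ln(0.00144/0.0101)
   = (4.157 kJ/mol)(-1.948) = -8.10 kJ/mol
ΔG < 0, so the forward reaction is spontaneous (proceeds forward).

ΔG = -8.10 kJ/mol; the forward reaction is spontaneous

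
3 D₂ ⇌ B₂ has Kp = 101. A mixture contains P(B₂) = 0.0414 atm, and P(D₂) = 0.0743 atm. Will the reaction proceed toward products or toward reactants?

Qp = P(B₂) / P(D₂)³ = (0.0414) / (0.0743)³ = 101
Qp = 101 = Kp, so the system is already at equilibrium.

neither direction; the system is at equilibrium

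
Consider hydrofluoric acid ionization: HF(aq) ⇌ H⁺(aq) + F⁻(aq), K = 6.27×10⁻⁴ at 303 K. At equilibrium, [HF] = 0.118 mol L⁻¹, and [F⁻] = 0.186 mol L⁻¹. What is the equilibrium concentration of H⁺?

[H⁺] = 3.98×10⁻⁴ mol L⁻¹

At equilibrium, K = [H⁺]·[F⁻] / [HF] = 6.27×10⁻⁴.
([H⁺])·(0.186) / (0.118) = 6.27×10⁻⁴
[H⁺] = 3.98×10⁻⁴ mol L⁻¹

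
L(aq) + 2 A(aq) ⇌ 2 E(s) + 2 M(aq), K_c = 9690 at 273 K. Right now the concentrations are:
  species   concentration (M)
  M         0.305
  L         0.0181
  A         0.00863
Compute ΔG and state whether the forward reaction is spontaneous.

ΔG = 4.46 kJ/mol; the forward reaction is non-spontaneous

(E is a pure solid — omitted from Q_c.)
Q_c = [M]² / ([L]·[A]²) = (0.305)² / ((0.0181)·(0.00863)²) = 69000
ΔG = RT ln(Q_c/K_c) = (8.314 J mol⁻¹ K⁻¹)(273 K) × ln(69000/9690)
   = (2.270 kJ/mol)(1.963) = 4.46 kJ/mol
ΔG > 0, so the forward reaction is non-spontaneous (proceeds in reverse).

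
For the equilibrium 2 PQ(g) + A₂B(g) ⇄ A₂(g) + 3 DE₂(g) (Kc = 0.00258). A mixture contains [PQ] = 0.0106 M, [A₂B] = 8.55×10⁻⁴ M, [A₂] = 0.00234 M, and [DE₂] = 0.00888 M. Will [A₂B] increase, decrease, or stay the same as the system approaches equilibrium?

increase

Qc = [A₂]·[DE₂]³ / ([PQ]²·[A₂B]) = (0.00234)·(0.00888)³ / ((0.0106)²·(8.55×10⁻⁴)) = 0.0171
Qc = 0.0171 > Kc = 0.00258: net reverse reaction.
A₂B is a reactant, so it increases.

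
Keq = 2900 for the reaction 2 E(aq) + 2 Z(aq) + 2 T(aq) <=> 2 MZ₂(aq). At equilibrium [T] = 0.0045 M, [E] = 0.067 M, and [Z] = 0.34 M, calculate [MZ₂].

At equilibrium, Keq = [MZ₂]² / ([E]²·[Z]²·[T]²) = 2900.
([MZ₂])² / ((0.067)²·(0.34)²·(0.0045)²) = 2900
[MZ₂]² = 3.05×10⁻⁵ ⇒ [MZ₂] = 0.0055 M

[MZ₂] = 0.0055 M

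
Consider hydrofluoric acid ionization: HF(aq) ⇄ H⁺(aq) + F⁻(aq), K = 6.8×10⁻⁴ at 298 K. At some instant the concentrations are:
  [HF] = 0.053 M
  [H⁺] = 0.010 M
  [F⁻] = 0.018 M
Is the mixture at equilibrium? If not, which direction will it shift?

Q = [H⁺]·[F⁻] / [HF] = (0.010)·(0.018) / (0.053) = 0.0034
Q = 0.0034 > K = 6.8×10⁻⁴: net reverse reaction.

no; Q > K, reaction proceeds in reverse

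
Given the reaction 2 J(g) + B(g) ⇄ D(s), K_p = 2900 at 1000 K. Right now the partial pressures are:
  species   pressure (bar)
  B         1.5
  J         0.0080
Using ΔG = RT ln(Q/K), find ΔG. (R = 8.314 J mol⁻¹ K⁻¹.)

(D is a pure solid — omitted from Q_p.)
Q_p = 1 / (P(J)²·P(B)) = 1 / ((0.0080)²·(1.5)) = 10400
ΔG = RT ln(Q_p/K_p) = (8.314 J mol⁻¹ K⁻¹)(1000 K) × ln(10400/2900)
   = (8.314 kJ/mol)(1.277) = 10.6 kJ/mol
ΔG > 0, so the forward reaction is non-spontaneous (proceeds in reverse).

ΔG = 10.6 kJ/mol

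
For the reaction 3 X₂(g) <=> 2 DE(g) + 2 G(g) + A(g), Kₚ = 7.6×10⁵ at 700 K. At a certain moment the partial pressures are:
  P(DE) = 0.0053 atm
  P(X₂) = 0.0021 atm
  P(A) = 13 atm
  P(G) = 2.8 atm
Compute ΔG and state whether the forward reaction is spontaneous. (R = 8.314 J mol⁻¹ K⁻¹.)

ΔG = -5.24 kJ/mol; the forward reaction is spontaneous

Qₚ = P(DE)²·P(G)²·P(A) / P(X₂)³ = (0.0053)²·(2.8)²·(13) / (0.0021)³ = 3.09×10⁵
ΔG = RT ln(Qₚ/Kₚ) = (8.314 J mol⁻¹ K⁻¹)(700 K) × ln(3.09×10⁵/7.6×10⁵)
   = (5.820 kJ/mol)(-0.9000) = -5.24 kJ/mol
ΔG < 0, so the forward reaction is spontaneous (proceeds forward).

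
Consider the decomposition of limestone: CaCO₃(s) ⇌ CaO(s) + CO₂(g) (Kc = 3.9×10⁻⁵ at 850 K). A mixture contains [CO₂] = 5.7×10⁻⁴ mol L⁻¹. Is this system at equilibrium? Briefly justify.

(CaCO₃, CaO are pure solids — omitted from Qc.)
Qc = [CO₂] = 5.7×10⁻⁴
Qc = 5.7×10⁻⁴ > Kc = 3.9×10⁻⁵: net reverse reaction.

no; Q > K, reaction proceeds in reverse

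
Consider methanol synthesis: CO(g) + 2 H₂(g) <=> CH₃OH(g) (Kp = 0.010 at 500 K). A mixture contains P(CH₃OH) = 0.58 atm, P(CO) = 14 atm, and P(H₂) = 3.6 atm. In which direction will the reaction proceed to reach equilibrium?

Qp = P(CH₃OH) / (P(CO)·P(H₂)²) = (0.58) / ((14)·(3.6)²) = 0.0032
Qp = 0.0032 < Kp = 0.010, so the forward reaction proceeds.

forward (toward products)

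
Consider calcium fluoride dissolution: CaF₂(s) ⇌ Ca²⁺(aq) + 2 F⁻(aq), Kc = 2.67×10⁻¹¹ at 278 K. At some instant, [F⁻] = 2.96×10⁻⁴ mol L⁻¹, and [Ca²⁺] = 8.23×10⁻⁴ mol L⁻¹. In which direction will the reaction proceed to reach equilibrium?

(CaF₂ is a pure solid — omitted from Qc.)
Qc = [Ca²⁺]·[F⁻]² = (8.23×10⁻⁴)·(2.96×10⁻⁴)² = 7.21×10⁻¹¹
Qc = 7.21×10⁻¹¹ > Kc = 2.67×10⁻¹¹, so the reverse reaction proceeds.

to the left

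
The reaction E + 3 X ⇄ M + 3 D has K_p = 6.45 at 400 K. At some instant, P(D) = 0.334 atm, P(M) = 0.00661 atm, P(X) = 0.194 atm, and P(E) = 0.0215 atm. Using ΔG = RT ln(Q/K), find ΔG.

ΔG = -4.70 kJ/mol

Q_p = P(M)·P(D)³ / (P(E)·P(X)³) = (0.00661)·(0.334)³ / ((0.0215)·(0.194)³) = 1.57
ΔG = RT ln(Q_p/K_p) = (8.314 J mol⁻¹ K⁻¹)(400 K) × ln(1.57/6.45)
   = (3.326 kJ/mol)(-1.413) = -4.70 kJ/mol
ΔG < 0, so the forward reaction is spontaneous (proceeds forward).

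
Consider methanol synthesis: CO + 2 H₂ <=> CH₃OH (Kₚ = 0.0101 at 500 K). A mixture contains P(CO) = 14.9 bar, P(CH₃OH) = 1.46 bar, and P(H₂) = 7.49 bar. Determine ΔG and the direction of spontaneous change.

Qₚ = P(CH₃OH) / (P(CO)·P(H₂)²) = (1.46) / ((14.9)·(7.49)²) = 0.00175
ΔG = RT ln(Qₚ/Kₚ) = (8.314 J mol⁻¹ K⁻¹)(500 K) × ln(0.00175/0.0101)
   = (4.157 kJ/mol)(-1.753) = -7.29 kJ/mol
ΔG < 0, so the forward reaction is spontaneous (proceeds forward).

ΔG = -7.29 kJ/mol; the forward reaction is spontaneous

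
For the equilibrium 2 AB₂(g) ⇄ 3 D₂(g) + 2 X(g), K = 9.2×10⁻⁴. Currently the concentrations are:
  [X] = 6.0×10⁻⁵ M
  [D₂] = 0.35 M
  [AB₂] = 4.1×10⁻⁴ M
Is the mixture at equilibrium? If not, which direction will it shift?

yes, at equilibrium

Q = [D₂]³·[X]² / [AB₂]² = (0.35)³·(6.0×10⁻⁵)² / (4.1×10⁻⁴)² = 9.2×10⁻⁴
Q = 9.2×10⁻⁴ = K; the system is at equilibrium.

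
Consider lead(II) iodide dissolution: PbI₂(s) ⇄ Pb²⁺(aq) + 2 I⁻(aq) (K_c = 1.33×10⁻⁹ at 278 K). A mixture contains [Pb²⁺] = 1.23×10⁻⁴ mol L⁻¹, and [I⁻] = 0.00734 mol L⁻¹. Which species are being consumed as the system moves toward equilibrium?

Pb²⁺, I⁻ (products)

(PbI₂ is a pure solid — omitted from Q_c.)
Q_c = [Pb²⁺]·[I⁻]² = (1.23×10⁻⁴)·(0.00734)² = 6.63×10⁻⁹
Q_c = 6.63×10⁻⁹ > K_c = 1.33×10⁻⁹: net reverse reaction.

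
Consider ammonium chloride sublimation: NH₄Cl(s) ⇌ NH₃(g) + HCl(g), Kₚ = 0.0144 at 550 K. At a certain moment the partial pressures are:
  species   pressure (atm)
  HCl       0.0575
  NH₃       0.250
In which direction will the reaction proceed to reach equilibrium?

no net change (already at equilibrium)

(NH₄Cl is a pure solid — omitted from Qₚ.)
Qₚ = P(NH₃)·P(HCl) = (0.250)·(0.0575) = 0.0144
Qₚ = 0.0144 = Kₚ, so the system is already at equilibrium.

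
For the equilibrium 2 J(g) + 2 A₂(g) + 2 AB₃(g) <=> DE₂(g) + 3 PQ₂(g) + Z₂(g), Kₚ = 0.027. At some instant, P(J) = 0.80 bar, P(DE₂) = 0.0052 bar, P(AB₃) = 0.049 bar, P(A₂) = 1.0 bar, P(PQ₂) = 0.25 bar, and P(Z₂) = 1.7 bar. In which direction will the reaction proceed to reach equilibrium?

Qₚ = P(DE₂)·P(PQ₂)³·P(Z₂) / (P(J)²·P(A₂)²·P(AB₃)²) = (0.0052)·(0.25)³·(1.7) / ((0.80)²·(1.0)²·(0.049)²) = 0.090
Qₚ = 0.090 > Kₚ = 0.027, so the reverse reaction proceeds.

in the reverse direction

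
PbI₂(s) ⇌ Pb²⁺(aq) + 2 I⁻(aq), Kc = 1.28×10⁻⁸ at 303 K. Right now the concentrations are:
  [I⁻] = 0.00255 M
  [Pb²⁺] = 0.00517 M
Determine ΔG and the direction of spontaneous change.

(PbI₂ is a pure solid — omitted from Qc.)
Qc = [Pb²⁺]·[I⁻]² = (0.00517)·(0.00255)² = 3.36×10⁻⁸
ΔG = RT ln(Qc/Kc) = (8.314 J mol⁻¹ K⁻¹)(303 K) × ln(3.36×10⁻⁸/1.28×10⁻⁸)
   = (2.519 kJ/mol)(0.9651) = 2.43 kJ/mol
ΔG > 0, so the forward reaction is non-spontaneous (proceeds in reverse).

ΔG = 2.43 kJ/mol; the forward reaction is non-spontaneous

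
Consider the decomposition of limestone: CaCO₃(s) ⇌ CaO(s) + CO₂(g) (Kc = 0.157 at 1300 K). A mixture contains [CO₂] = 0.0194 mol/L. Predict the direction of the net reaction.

to the right

(CaCO₃, CaO are pure solids — omitted from Qc.)
Qc = [CO₂] = 0.0194
Qc = 0.0194 < Kc = 0.157, so the forward reaction proceeds.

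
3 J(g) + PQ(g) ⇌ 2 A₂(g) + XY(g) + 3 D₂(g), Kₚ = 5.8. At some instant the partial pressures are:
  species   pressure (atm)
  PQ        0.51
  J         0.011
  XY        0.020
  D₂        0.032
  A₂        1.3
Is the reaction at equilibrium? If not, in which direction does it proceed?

Qₚ = P(A₂)²·P(XY)·P(D₂)³ / (P(J)³·P(PQ)) = (1.3)²·(0.020)·(0.032)³ / ((0.011)³·(0.51)) = 1.6
Qₚ = 1.6 < Kₚ = 5.8, so the forward reaction proceeds.

in the forward direction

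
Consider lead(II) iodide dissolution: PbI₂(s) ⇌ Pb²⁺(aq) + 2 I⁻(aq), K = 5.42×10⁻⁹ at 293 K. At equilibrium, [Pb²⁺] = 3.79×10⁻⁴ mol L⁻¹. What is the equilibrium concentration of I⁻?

(PbI₂ is a pure solid — omitted from K.)
At equilibrium, K = [Pb²⁺]·[I⁻]² = 5.42×10⁻⁹.
(3.79×10⁻⁴)·([I⁻])² = 5.42×10⁻⁹
[I⁻]² = 1.43×10⁻⁵ ⇒ [I⁻] = 0.00378 mol L⁻¹

[I⁻] = 0.00378 mol L⁻¹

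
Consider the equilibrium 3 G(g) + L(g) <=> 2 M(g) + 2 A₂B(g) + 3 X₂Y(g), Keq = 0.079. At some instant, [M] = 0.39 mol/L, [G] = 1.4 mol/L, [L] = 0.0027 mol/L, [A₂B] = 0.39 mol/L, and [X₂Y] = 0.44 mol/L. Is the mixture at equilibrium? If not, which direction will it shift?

no; Q > K, reaction proceeds in reverse

Q = [M]²·[A₂B]²·[X₂Y]³ / ([G]³·[L]) = (0.39)²·(0.39)²·(0.44)³ / ((1.4)³·(0.0027)) = 0.27
Q = 0.27 > Keq = 0.079: net reverse reaction.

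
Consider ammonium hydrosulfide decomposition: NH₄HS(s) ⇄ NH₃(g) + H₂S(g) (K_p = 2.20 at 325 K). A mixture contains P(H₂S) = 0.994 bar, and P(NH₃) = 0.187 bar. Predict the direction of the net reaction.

toward products

(NH₄HS is a pure solid — omitted from Q_p.)
Q_p = P(NH₃)·P(H₂S) = (0.187)·(0.994) = 0.186
Q_p = 0.186 < K_p = 2.20, so the forward reaction proceeds.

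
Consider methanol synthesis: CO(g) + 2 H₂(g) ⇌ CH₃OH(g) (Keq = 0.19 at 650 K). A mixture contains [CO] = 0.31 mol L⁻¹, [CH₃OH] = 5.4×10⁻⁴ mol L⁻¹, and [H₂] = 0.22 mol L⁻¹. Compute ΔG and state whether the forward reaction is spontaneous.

ΔG = -8.99 kJ/mol; the forward reaction is spontaneous

Q = [CH₃OH] / ([CO]·[H₂]²) = (5.4×10⁻⁴) / ((0.31)·(0.22)²) = 0.0360
ΔG = RT ln(Q/Keq) = (8.314 J mol⁻¹ K⁻¹)(650 K) × ln(0.0360/0.19)
   = (5.404 kJ/mol)(-1.664) = -8.99 kJ/mol
ΔG < 0, so the forward reaction is spontaneous (proceeds forward).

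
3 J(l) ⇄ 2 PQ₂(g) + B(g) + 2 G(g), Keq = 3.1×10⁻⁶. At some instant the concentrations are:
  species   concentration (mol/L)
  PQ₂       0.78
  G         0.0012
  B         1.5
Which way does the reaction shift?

(J is a pure liquid — omitted from Q.)
Q = [PQ₂]²·[B]·[G]² = (0.78)²·(1.5)·(0.0012)² = 1.3×10⁻⁶
Q = 1.3×10⁻⁶ < Keq = 3.1×10⁻⁶, so the forward reaction proceeds.

forward (toward products)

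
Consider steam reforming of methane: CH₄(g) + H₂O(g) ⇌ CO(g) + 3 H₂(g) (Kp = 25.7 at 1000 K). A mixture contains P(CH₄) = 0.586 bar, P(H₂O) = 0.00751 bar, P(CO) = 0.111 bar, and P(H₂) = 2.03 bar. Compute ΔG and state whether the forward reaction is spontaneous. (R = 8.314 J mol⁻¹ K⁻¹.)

ΔG = 17.5 kJ/mol; the forward reaction is non-spontaneous

Qp = P(CO)·P(H₂)³ / (P(CH₄)·P(H₂O)) = (0.111)·(2.03)³ / ((0.586)·(0.00751)) = 211
ΔG = RT ln(Qp/Kp) = (8.314 J mol⁻¹ K⁻¹)(1000 K) × ln(211/25.7)
   = (8.314 kJ/mol)(2.105) = 17.5 kJ/mol
ΔG > 0, so the forward reaction is non-spontaneous (proceeds in reverse).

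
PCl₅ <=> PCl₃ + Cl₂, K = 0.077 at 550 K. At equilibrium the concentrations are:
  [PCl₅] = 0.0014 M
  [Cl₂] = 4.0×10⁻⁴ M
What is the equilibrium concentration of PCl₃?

[PCl₃] = 0.27 M

At equilibrium, K = [PCl₃]·[Cl₂] / [PCl₅] = 0.077.
([PCl₃])·(4.0×10⁻⁴) / (0.0014) = 0.077
[PCl₃] = 0.269 = 0.27 M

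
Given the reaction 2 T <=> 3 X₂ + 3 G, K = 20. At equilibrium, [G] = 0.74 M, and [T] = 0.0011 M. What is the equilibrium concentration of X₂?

At equilibrium, K = [X₂]³·[G]³ / [T]² = 20.
([X₂])³·(0.74)³ / (0.0011)² = 20
[X₂]³ = 5.97×10⁻⁵ ⇒ [X₂] = 0.039 M

[X₂] = 0.039 M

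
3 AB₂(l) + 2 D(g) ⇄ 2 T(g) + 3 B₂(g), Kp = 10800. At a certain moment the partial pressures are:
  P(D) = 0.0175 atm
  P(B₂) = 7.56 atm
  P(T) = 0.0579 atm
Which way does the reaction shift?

(AB₂ is a pure liquid — omitted from Qp.)
Qp = P(T)²·P(B₂)³ / P(D)² = (0.0579)²·(7.56)³ / (0.0175)² = 4730
Qp = 4730 < Kp = 10800, so the forward reaction proceeds.

toward products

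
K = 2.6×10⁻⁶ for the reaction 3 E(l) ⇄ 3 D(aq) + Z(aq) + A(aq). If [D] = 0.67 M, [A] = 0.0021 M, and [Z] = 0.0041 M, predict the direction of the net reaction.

(E is a pure liquid — omitted from Q.)
Q = [D]³·[Z]·[A] = (0.67)³·(0.0041)·(0.0021) = 2.6×10⁻⁶
Q = 2.6×10⁻⁶ = K, so the system is already at equilibrium.

no net change (already at equilibrium)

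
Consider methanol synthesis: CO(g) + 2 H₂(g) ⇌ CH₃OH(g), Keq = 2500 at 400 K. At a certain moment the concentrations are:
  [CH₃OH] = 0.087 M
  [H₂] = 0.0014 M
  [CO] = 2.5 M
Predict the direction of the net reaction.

Q = [CH₃OH] / ([CO]·[H₂]²) = (0.087) / ((2.5)·(0.0014)²) = 18000
Q = 18000 > Keq = 2500, so the reverse reaction proceeds.

toward reactants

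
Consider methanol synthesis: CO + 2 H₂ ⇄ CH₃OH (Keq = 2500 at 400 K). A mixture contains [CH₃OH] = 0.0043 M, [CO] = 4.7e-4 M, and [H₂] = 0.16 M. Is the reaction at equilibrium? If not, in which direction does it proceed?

to the right

Q = [CH₃OH] / ([CO]·[H₂]²) = (0.0043) / ((4.7e-4)·(0.16)²) = 360
Q = 360 < Keq = 2500, so the forward reaction proceeds.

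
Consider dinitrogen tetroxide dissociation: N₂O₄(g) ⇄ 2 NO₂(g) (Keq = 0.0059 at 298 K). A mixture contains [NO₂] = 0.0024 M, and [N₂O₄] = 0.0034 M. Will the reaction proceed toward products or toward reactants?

Q = [NO₂]² / [N₂O₄] = (0.0024)² / (0.0034) = 0.0017
Q = 0.0017 < Keq = 0.0059, so the forward reaction proceeds.

forward (toward products)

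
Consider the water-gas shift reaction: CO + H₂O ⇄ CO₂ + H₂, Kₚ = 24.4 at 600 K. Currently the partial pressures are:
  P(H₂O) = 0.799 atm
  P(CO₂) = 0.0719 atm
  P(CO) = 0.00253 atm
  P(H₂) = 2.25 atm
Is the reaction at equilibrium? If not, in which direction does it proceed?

Qₚ = P(CO₂)·P(H₂) / (P(CO)·P(H₂O)) = (0.0719)·(2.25) / ((0.00253)·(0.799)) = 80.0
Qₚ = 80.0 > Kₚ = 24.4, so the reverse reaction proceeds.

in the reverse direction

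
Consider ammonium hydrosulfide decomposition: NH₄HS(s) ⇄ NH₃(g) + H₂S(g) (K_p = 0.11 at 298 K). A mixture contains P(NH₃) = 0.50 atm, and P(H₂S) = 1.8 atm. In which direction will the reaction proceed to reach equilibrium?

to the left

(NH₄HS is a pure solid — omitted from Q_p.)
Q_p = P(NH₃)·P(H₂S) = (0.50)·(1.8) = 0.90
Q_p = 0.90 > K_p = 0.11, so the reverse reaction proceeds.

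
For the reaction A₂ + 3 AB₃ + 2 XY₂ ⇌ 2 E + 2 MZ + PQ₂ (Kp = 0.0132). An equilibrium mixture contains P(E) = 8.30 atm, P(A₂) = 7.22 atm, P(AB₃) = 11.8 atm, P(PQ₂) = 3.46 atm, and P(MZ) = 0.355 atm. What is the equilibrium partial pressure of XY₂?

At equilibrium, Kp = P(E)²·P(MZ)²·P(PQ₂) / (P(A₂)·P(AB₃)³·P(XY₂)²) = 0.0132.
(8.30)²·(0.355)²·(3.46) / ((7.22)·(11.8)³·(P(XY₂))²) = 0.0132
P(XY₂)² = 0.192 ⇒ P(XY₂) = 0.438 atm

P(XY₂) = 0.438 atm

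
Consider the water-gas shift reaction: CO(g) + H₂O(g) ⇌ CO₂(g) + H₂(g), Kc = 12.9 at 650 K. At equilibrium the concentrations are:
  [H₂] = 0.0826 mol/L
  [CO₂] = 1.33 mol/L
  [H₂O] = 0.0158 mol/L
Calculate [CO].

[CO] = 0.539 mol/L

At equilibrium, Kc = [CO₂]·[H₂] / ([CO]·[H₂O]) = 12.9.
(1.33)·(0.0826) / (([CO])·(0.0158)) = 12.9
[CO] = 0.539 mol/L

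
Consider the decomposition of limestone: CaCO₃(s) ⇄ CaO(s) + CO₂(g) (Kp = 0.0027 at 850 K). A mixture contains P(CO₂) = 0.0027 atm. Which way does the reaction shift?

(CaCO₃, CaO are pure solids — omitted from Qp.)
Qp = P(CO₂) = 0.0027
Qp = 0.0027 = Kp, so the system is already at equilibrium.

no net change (already at equilibrium)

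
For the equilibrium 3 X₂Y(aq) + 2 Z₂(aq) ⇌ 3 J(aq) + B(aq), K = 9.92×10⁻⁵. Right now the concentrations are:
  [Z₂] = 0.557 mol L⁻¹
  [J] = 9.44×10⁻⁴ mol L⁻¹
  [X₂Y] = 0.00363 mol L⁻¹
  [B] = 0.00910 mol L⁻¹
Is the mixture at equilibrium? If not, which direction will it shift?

no; Q > K, reaction proceeds in reverse

Q = [J]³·[B] / ([X₂Y]³·[Z₂]²) = (9.44×10⁻⁴)³·(0.00910) / ((0.00363)³·(0.557)²) = 5.16×10⁻⁴
Q = 5.16×10⁻⁴ > K = 9.92×10⁻⁵: net reverse reaction.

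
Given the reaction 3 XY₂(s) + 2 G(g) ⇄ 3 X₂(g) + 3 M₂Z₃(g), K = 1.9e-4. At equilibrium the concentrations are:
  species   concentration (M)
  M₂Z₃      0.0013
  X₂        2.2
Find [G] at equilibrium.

(XY₂ is a pure solid — omitted from K.)
At equilibrium, K = [X₂]³·[M₂Z₃]³ / [G]² = 1.9e-4.
(2.2)³·(0.0013)³ / ([G])² = 1.9e-4
[G]² = 1.23e-4 ⇒ [G] = 0.011 M

[G] = 0.011 M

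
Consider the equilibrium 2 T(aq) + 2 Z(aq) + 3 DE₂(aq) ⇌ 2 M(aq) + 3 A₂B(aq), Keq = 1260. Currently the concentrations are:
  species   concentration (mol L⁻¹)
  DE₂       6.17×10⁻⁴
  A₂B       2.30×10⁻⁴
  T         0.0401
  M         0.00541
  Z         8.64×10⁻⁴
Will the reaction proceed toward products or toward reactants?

at equilibrium

Q = [M]²·[A₂B]³ / ([T]²·[Z]²·[DE₂]³) = (0.00541)²·(2.30×10⁻⁴)³ / ((0.0401)²·(8.64×10⁻⁴)²·(6.17×10⁻⁴)³) = 1260
Q = 1260 = Keq, so the system is already at equilibrium.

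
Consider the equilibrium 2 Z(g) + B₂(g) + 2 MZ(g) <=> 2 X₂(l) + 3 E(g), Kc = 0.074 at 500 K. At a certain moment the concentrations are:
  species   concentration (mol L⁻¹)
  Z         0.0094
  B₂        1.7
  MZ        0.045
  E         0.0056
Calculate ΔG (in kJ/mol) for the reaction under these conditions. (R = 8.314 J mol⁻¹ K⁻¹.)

ΔG = 8.54 kJ/mol

(X₂ is a pure liquid — omitted from Qc.)
Qc = [E]³ / ([Z]²·[B₂]·[MZ]²) = (0.0056)³ / ((0.0094)²·(1.7)·(0.045)²) = 0.577
ΔG = RT ln(Qc/Kc) = (8.314 J mol⁻¹ K⁻¹)(500 K) × ln(0.577/0.074)
   = (4.157 kJ/mol)(2.054) = 8.54 kJ/mol
ΔG > 0, so the forward reaction is non-spontaneous (proceeds in reverse).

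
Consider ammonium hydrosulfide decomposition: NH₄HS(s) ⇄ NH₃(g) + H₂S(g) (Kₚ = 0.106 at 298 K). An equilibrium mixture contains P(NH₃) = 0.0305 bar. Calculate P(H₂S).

(NH₄HS is a pure solid — omitted from Kₚ.)
At equilibrium, Kₚ = P(NH₃)·P(H₂S) = 0.106.
(0.0305)·(P(H₂S)) = 0.106
P(H₂S) = 3.48 bar

P(H₂S) = 3.48 bar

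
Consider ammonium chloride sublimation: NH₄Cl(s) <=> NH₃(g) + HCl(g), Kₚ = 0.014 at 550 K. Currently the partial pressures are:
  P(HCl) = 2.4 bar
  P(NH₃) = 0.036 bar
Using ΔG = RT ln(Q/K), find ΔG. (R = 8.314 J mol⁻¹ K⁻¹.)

(NH₄Cl is a pure solid — omitted from Qₚ.)
Qₚ = P(NH₃)·P(HCl) = (0.036)·(2.4) = 0.0864
ΔG = RT ln(Qₚ/Kₚ) = (8.314 J mol⁻¹ K⁻¹)(550 K) × ln(0.0864/0.014)
   = (4.573 kJ/mol)(1.820) = 8.32 kJ/mol
ΔG > 0, so the forward reaction is non-spontaneous (proceeds in reverse).

ΔG = 8.32 kJ/mol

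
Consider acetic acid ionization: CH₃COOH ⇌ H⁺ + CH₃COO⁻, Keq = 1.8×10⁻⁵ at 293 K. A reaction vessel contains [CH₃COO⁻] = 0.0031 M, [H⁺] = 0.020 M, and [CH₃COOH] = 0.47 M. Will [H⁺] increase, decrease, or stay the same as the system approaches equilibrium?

Q = [H⁺]·[CH₃COO⁻] / [CH₃COOH] = (0.020)·(0.0031) / (0.47) = 1.3×10⁻⁴
Q = 1.3×10⁻⁴ > Keq = 1.8×10⁻⁵: net reverse reaction.
H⁺ is a product, so it decreases.

decrease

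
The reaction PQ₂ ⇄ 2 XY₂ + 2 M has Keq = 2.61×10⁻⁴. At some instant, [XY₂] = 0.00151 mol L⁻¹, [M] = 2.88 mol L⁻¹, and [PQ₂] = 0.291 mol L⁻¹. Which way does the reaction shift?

Q = [XY₂]²·[M]² / [PQ₂] = (0.00151)²·(2.88)² / (0.291) = 6.50×10⁻⁵
Q = 6.50×10⁻⁵ < Keq = 2.61×10⁻⁴, so the forward reaction proceeds.

toward products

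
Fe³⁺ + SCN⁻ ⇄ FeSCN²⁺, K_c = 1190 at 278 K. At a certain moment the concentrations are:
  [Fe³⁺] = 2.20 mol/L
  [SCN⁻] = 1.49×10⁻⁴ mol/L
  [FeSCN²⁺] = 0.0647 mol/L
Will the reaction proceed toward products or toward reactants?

forward (toward products)

Q_c = [FeSCN²⁺] / ([Fe³⁺]·[SCN⁻]) = (0.0647) / ((2.20)·(1.49×10⁻⁴)) = 197
Q_c = 197 < K_c = 1190, so the forward reaction proceeds.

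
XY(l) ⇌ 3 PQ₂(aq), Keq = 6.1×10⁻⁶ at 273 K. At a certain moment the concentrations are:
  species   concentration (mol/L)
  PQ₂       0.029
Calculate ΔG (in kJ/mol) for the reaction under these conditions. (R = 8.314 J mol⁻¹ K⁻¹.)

(XY is a pure liquid — omitted from Q.)
Q = [PQ₂]³ = (0.029)³ = 2.44×10⁻⁵
ΔG = RT ln(Q/Keq) = (8.314 J mol⁻¹ K⁻¹)(273 K) × ln(2.44×10⁻⁵/6.1×10⁻⁶)
   = (2.270 kJ/mol)(1.386) = 3.15 kJ/mol
ΔG > 0, so the forward reaction is non-spontaneous (proceeds in reverse).

ΔG = 3.15 kJ/mol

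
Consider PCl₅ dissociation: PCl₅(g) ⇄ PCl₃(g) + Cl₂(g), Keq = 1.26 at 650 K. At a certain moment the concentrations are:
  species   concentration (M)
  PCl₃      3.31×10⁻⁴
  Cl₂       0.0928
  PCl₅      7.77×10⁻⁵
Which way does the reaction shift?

Q = [PCl₃]·[Cl₂] / [PCl₅] = (3.31×10⁻⁴)·(0.0928) / (7.77×10⁻⁵) = 0.395
Q = 0.395 < Keq = 1.26, so the forward reaction proceeds.

to the right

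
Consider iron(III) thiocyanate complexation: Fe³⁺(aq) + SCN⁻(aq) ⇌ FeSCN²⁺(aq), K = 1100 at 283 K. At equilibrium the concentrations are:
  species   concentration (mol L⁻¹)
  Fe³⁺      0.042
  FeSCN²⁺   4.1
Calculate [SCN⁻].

At equilibrium, K = [FeSCN²⁺] / ([Fe³⁺]·[SCN⁻]) = 1100.
(4.1) / ((0.042)·([SCN⁻])) = 1100
[SCN⁻] = 0.0887 = 0.089 mol L⁻¹

[SCN⁻] = 0.089 mol L⁻¹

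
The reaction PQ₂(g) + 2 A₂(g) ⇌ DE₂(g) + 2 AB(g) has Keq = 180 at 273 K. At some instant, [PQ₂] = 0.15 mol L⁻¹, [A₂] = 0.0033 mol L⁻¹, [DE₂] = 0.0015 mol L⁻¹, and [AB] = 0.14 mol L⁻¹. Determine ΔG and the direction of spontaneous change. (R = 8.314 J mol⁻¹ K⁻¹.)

Q = [DE₂]·[AB]² / ([PQ₂]·[A₂]²) = (0.0015)·(0.14)² / ((0.15)·(0.0033)²) = 18.0
ΔG = RT ln(Q/Keq) = (8.314 J mol⁻¹ K⁻¹)(273 K) × ln(18.0/180)
   = (2.270 kJ/mol)(-2.303) = -5.23 kJ/mol
ΔG < 0, so the forward reaction is spontaneous (proceeds forward).

ΔG = -5.23 kJ/mol; the forward reaction is spontaneous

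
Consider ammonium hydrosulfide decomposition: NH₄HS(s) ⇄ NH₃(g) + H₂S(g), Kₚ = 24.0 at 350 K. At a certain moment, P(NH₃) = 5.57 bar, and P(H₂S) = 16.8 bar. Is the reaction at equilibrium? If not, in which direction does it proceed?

toward reactants

(NH₄HS is a pure solid — omitted from Qₚ.)
Qₚ = P(NH₃)·P(H₂S) = (5.57)·(16.8) = 93.6
Qₚ = 93.6 > Kₚ = 24.0, so the reverse reaction proceeds.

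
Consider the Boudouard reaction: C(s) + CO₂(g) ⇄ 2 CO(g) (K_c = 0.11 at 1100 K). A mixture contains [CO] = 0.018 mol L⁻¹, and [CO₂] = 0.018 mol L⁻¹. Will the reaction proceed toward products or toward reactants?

in the forward direction

(C is a pure solid — omitted from Q_c.)
Q_c = [CO]² / [CO₂] = (0.018)² / (0.018) = 0.018
Q_c = 0.018 < K_c = 0.11, so the forward reaction proceeds.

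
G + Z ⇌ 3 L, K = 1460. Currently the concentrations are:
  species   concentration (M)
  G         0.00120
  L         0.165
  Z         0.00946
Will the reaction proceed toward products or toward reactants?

Q = [L]³ / ([G]·[Z]) = (0.165)³ / ((0.00120)·(0.00946)) = 396
Q = 396 < K = 1460, so the forward reaction proceeds.

toward products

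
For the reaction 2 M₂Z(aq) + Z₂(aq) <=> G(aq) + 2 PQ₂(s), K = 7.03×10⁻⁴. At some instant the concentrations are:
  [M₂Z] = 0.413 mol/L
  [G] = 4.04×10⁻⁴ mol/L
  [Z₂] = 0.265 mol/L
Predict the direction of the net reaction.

toward reactants

(PQ₂ is a pure solid — omitted from Q.)
Q = [G] / ([M₂Z]²·[Z₂]) = (4.04×10⁻⁴) / ((0.413)²·(0.265)) = 0.00894
Q = 0.00894 > K = 7.03×10⁻⁴, so the reverse reaction proceeds.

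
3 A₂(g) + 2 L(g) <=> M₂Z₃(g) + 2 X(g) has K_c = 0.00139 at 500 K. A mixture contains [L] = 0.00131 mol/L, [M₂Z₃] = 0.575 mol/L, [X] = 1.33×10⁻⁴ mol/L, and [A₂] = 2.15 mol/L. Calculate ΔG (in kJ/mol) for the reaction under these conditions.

ΔG = -3.52 kJ/mol

Q_c = [M₂Z₃]·[X]² / ([A₂]³·[L]²) = (0.575)·(1.33×10⁻⁴)² / ((2.15)³·(0.00131)²) = 5.96×10⁻⁴
ΔG = RT ln(Q_c/K_c) = (8.314 J mol⁻¹ K⁻¹)(500 K) × ln(5.96×10⁻⁴/0.00139)
   = (4.157 kJ/mol)(-0.8468) = -3.52 kJ/mol
ΔG < 0, so the forward reaction is spontaneous (proceeds forward).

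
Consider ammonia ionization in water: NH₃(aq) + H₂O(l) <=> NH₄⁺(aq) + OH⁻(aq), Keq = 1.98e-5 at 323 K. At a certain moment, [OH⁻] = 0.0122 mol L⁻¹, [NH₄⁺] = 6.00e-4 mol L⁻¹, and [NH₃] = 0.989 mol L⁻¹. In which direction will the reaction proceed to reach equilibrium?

(H₂O is a pure liquid — omitted from Q.)
Q = [NH₄⁺]·[OH⁻] / [NH₃] = (6.00e-4)·(0.0122) / (0.989) = 7.40e-6
Q = 7.40e-6 < Keq = 1.98e-5, so the forward reaction proceeds.

forward (toward products)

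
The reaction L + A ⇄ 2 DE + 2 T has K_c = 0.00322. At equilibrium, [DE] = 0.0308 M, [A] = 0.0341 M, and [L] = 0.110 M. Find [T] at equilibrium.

At equilibrium, K_c = [DE]²·[T]² / ([L]·[A]) = 0.00322.
(0.0308)²·([T])² / ((0.110)·(0.0341)) = 0.00322
[T]² = 0.0127 ⇒ [T] = 0.113 M

[T] = 0.113 M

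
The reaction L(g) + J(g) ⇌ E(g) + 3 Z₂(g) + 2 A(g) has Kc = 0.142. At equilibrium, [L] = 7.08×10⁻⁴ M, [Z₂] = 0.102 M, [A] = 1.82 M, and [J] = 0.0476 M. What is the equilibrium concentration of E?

At equilibrium, Kc = [E]·[Z₂]³·[A]² / ([L]·[J]) = 0.142.
([E])·(0.102)³·(1.82)² / ((7.08×10⁻⁴)·(0.0476)) = 0.142
[E] = 0.00136 M

[E] = 0.00136 M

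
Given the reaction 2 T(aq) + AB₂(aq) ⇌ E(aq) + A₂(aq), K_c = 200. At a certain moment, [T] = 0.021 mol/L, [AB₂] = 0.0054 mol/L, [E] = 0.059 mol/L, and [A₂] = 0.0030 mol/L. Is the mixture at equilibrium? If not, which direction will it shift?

Q_c = [E]·[A₂] / ([T]²·[AB₂]) = (0.059)·(0.0030) / ((0.021)²·(0.0054)) = 74
Q_c = 74 < K_c = 200: net forward reaction.

no; Q < K, reaction proceeds forward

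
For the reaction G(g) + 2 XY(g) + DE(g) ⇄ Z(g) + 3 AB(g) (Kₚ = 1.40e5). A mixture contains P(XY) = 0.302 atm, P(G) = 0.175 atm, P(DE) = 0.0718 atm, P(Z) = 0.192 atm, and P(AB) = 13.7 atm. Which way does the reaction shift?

Qₚ = P(Z)·P(AB)³ / (P(G)·P(XY)²·P(DE)) = (0.192)·(13.7)³ / ((0.175)·(0.302)²·(0.0718)) = 4.31e5
Qₚ = 4.31e5 > Kₚ = 1.40e5, so the reverse reaction proceeds.

toward reactants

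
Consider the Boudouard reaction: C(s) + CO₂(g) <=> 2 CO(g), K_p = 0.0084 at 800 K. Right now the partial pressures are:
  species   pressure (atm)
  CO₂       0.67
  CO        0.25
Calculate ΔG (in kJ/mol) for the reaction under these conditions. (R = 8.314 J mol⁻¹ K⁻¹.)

ΔG = 16.0 kJ/mol

(C is a pure solid — omitted from Q_p.)
Q_p = P(CO)² / P(CO₂) = (0.25)² / (0.67) = 0.0933
ΔG = RT ln(Q_p/K_p) = (8.314 J mol⁻¹ K⁻¹)(800 K) × ln(0.0933/0.0084)
   = (6.651 kJ/mol)(2.408) = 16.0 kJ/mol
ΔG > 0, so the forward reaction is non-spontaneous (proceeds in reverse).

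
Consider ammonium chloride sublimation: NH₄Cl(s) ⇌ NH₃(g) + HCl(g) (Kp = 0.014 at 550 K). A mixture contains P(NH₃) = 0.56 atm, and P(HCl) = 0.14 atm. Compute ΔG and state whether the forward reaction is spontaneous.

(NH₄Cl is a pure solid — omitted from Qp.)
Qp = P(NH₃)·P(HCl) = (0.56)·(0.14) = 0.0784
ΔG = RT ln(Qp/Kp) = (8.314 J mol⁻¹ K⁻¹)(550 K) × ln(0.0784/0.014)
   = (4.573 kJ/mol)(1.723) = 7.88 kJ/mol
ΔG > 0, so the forward reaction is non-spontaneous (proceeds in reverse).

ΔG = 7.88 kJ/mol; the forward reaction is non-spontaneous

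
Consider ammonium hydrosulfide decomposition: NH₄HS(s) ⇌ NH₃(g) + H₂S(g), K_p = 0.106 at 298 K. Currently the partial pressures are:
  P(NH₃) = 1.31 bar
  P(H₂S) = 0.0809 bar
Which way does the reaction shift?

(NH₄HS is a pure solid — omitted from Q_p.)
Q_p = P(NH₃)·P(H₂S) = (1.31)·(0.0809) = 0.106
Q_p = 0.106 = K_p, so the system is already at equilibrium.

neither direction; the system is at equilibrium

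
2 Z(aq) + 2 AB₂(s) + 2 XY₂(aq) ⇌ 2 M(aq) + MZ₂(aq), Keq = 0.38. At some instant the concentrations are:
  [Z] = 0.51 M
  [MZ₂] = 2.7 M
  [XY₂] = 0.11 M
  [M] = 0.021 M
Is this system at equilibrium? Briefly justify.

(AB₂ is a pure solid — omitted from Q.)
Q = [M]²·[MZ₂] / ([Z]²·[XY₂]²) = (0.021)²·(2.7) / ((0.51)²·(0.11)²) = 0.38
Q = 0.38 = Keq; the system is at equilibrium.

yes, at equilibrium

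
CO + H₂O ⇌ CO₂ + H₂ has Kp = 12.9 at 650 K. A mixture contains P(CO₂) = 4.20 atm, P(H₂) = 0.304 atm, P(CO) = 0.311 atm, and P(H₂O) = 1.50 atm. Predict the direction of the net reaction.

Qp = P(CO₂)·P(H₂) / (P(CO)·P(H₂O)) = (4.20)·(0.304) / ((0.311)·(1.50)) = 2.74
Qp = 2.74 < Kp = 12.9, so the forward reaction proceeds.

in the forward direction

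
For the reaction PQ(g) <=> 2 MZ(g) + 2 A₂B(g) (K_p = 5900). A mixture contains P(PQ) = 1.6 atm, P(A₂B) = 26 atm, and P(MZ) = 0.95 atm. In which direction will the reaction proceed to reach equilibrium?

Q_p = P(MZ)²·P(A₂B)² / P(PQ) = (0.95)²·(26)² / (1.6) = 380
Q_p = 380 < K_p = 5900, so the forward reaction proceeds.

in the forward direction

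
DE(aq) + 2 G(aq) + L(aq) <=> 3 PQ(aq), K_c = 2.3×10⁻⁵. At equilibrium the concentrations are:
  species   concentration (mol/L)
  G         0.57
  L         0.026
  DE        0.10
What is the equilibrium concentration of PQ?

[PQ] = 0.0027 mol/L

At equilibrium, K_c = [PQ]³ / ([DE]·[G]²·[L]) = 2.3×10⁻⁵.
([PQ])³ / ((0.10)·(0.57)²·(0.026)) = 2.3×10⁻⁵
[PQ]³ = 1.94×10⁻⁸ ⇒ [PQ] = 0.0027 mol/L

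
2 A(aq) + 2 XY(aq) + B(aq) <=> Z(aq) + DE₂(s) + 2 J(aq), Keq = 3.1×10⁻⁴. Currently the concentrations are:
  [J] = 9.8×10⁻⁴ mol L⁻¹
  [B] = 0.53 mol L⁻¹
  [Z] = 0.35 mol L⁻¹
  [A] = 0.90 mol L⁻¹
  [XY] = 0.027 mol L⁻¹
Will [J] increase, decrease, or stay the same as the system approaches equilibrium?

decrease

(DE₂ is a pure solid — omitted from Q.)
Q = [Z]·[J]² / ([A]²·[XY]²·[B]) = (0.35)·(9.8×10⁻⁴)² / ((0.90)²·(0.027)²·(0.53)) = 0.0011
Q = 0.0011 > Keq = 3.1×10⁻⁴: net reverse reaction.
J is a product, so it decreases.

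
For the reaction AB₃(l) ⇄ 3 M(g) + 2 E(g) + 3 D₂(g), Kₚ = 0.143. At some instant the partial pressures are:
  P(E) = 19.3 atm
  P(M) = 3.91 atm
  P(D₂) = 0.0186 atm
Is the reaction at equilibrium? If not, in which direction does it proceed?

at equilibrium

(AB₃ is a pure liquid — omitted from Qₚ.)
Qₚ = P(M)³·P(E)²·P(D₂)³ = (3.91)³·(19.3)²·(0.0186)³ = 0.143
Qₚ = 0.143 = Kₚ, so the system is already at equilibrium.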